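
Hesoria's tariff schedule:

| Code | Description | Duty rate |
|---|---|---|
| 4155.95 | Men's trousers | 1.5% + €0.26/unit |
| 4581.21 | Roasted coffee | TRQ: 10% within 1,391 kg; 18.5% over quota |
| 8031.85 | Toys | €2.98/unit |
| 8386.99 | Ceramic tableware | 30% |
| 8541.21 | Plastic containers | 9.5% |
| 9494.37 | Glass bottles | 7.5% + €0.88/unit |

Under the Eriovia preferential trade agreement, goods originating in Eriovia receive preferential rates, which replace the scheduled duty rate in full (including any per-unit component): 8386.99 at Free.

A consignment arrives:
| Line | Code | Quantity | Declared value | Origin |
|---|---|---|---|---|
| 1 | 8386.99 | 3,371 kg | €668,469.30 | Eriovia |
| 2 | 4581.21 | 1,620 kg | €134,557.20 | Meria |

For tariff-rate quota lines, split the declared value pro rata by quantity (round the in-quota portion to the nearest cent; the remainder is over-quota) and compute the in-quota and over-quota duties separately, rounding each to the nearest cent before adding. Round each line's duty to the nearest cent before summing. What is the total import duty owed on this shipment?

Line 1 (8386.99, Eriovia, 3,371 kg, €668,469.30):
Base rate for 8386.99 is 30%.
Origin Eriovia qualifies under the Hesoria–Eriovia agreement and 8386.99 is covered: preferential rate Free applies instead.
Duty = €668,469.30 × 0% = €0.00.
Line 2 (4581.21, Meria, 1,620 kg, €134,557.20):
Code 4581.21 is under a tariff-rate quota (threshold 1,391 kg). In-quota: 1,391 kg at 10%; over-quota: 229 kg at 18.5%.
Pro-rata value split: in-quota = €134,557.20 × 1,391/1,620 = €115,536.46; over-quota = €134,557.20 − €115,536.46 = €19,020.74.
In-quota duty = €115,536.46 × 10% = €11,553.65. Over-quota duty = €19,020.74 × 18.5% = €3,518.84.
Line duty = €11,553.65 + €3,518.84 = €15,072.49.
Total = €0.00 + €15,072.49 = €15,072.49.

€15,072.49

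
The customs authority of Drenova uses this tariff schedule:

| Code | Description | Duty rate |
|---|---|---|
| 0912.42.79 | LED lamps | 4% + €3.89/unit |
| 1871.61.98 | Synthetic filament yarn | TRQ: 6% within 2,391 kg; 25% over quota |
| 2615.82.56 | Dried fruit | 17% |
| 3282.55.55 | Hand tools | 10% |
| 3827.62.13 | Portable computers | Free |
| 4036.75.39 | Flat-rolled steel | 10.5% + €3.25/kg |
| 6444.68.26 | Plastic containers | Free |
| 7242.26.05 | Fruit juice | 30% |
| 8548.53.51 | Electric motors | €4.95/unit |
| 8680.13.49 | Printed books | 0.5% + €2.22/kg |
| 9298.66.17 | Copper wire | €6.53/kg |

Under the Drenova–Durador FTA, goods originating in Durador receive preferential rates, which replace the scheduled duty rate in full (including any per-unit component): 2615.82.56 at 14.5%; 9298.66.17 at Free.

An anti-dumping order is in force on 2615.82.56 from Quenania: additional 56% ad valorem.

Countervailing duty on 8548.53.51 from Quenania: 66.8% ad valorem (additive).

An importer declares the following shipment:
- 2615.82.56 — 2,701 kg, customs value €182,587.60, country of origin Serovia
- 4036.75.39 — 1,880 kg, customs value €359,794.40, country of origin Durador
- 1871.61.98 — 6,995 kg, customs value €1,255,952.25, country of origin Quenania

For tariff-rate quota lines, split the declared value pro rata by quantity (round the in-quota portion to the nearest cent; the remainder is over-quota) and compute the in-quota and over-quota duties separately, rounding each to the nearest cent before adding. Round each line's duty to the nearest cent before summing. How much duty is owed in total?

Line 1 (2615.82.56, Serovia, 2,701 kg, €182,587.60):
Base rate for 2615.82.56 is 17%.
2615.82.56 has an FTA preferential rate, but origin Serovia is not Durador; base rate stands.
The additional-duty order on 2615.82.56 targets Quenania, not Serovia; it does not apply.
Duty = €182,587.60 × 17% = €31,039.89.
Line 2 (4036.75.39, Durador, 1,880 kg, €359,794.40):
Base rate for 4036.75.39 is 10.5% + €3.25/kg.
Origin Durador is the FTA partner but 4036.75.39 is not on the preference list; base rate stands.
Duty = €359,794.40 × 10.5% + 1,880 × €3.25 = €43,888.41.
Line 3 (1871.61.98, Quenania, 6,995 kg, €1,255,952.25):
Code 1871.61.98 is under a tariff-rate quota (threshold 2,391 kg). In-quota: 2,391 kg at 6%; over-quota: 4,604 kg at 25%.
Pro-rata value split: in-quota = €1,255,952.25 × 2,391/6,995 = €429,304.05; over-quota = €1,255,952.25 − €429,304.05 = €826,648.20.
In-quota duty = €429,304.05 × 6% = €25,758.24. Over-quota duty = €826,648.20 × 25% = €206,662.05.
Line duty = €25,758.24 + €206,662.05 = €232,420.29.
Total = €31,039.89 + €43,888.41 + €232,420.29 = €307,348.59.

€307,348.59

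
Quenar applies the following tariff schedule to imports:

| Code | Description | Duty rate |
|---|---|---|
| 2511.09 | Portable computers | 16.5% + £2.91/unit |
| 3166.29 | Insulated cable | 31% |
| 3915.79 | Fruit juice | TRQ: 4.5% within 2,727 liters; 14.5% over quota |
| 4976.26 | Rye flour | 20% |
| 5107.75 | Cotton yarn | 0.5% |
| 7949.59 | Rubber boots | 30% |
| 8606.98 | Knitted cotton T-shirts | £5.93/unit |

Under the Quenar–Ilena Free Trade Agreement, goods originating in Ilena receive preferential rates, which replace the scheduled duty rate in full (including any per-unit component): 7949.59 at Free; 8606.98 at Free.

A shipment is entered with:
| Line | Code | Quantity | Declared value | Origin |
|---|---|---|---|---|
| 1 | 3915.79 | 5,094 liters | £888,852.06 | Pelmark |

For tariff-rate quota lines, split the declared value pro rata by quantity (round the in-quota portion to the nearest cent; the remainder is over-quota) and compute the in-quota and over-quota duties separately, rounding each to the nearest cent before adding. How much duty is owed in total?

£81,300.13

Line 1 (3915.79, Pelmark, 5,094 liters, £888,852.06):
Code 3915.79 is under a tariff-rate quota (threshold 2,727 liters). In-quota: 2,727 liters at 4.5%; over-quota: 2,367 liters at 14.5%.
Pro-rata value split: in-quota = £888,852.06 × 2,727/5,094 = £475,834.23; over-quota = £888,852.06 − £475,834.23 = £413,017.83.
In-quota duty = £475,834.23 × 4.5% = £21,412.54. Over-quota duty = £413,017.83 × 14.5% = £59,887.59.
Line duty = £21,412.54 + £59,887.59 = £81,300.13.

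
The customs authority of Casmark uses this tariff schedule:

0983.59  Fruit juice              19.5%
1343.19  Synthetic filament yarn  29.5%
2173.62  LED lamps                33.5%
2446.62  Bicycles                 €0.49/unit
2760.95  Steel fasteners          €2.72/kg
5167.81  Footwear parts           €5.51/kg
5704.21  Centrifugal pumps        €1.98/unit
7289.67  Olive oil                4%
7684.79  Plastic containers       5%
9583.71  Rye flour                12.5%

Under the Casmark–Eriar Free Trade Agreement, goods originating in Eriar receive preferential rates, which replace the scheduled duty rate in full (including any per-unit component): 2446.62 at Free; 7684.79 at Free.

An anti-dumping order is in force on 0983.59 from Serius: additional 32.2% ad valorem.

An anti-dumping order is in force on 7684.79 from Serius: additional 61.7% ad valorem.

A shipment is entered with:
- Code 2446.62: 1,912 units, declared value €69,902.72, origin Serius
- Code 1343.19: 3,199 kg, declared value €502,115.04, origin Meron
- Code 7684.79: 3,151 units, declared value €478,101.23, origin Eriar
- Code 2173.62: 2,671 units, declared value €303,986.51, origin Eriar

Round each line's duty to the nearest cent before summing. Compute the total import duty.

Line 1 (2446.62, Serius, 1,912 units, €69,902.72):
Base rate for 2446.62 is €0.49/unit.
2446.62 has an FTA preferential rate, but origin Serius is not Eriar; base rate stands.
Duty = 1,912 × €0.49 = €936.88.
Line 2 (1343.19, Meron, 3,199 kg, €502,115.04):
Base rate for 1343.19 is 29.5%.
Duty = €502,115.04 × 29.5% = €148,123.94.
Line 3 (7684.79, Eriar, 3,151 units, €478,101.23):
Base rate for 7684.79 is 5%.
Origin Eriar qualifies under the Casmark–Eriar agreement and 7684.79 is covered: preferential rate Free applies instead.
The additional-duty order on 7684.79 targets Serius, not Eriar; it does not apply.
Duty = €478,101.23 × 0% = €0.00.
Line 4 (2173.62, Eriar, 2,671 units, €303,986.51):
Base rate for 2173.62 is 33.5%.
Origin Eriar is the FTA partner but 2173.62 is not on the preference list; base rate stands.
Duty = €303,986.51 × 33.5% = €101,835.48.
Total = €936.88 + €148,123.94 + €0.00 + €101,835.48 = €250,896.30.

€250,896.30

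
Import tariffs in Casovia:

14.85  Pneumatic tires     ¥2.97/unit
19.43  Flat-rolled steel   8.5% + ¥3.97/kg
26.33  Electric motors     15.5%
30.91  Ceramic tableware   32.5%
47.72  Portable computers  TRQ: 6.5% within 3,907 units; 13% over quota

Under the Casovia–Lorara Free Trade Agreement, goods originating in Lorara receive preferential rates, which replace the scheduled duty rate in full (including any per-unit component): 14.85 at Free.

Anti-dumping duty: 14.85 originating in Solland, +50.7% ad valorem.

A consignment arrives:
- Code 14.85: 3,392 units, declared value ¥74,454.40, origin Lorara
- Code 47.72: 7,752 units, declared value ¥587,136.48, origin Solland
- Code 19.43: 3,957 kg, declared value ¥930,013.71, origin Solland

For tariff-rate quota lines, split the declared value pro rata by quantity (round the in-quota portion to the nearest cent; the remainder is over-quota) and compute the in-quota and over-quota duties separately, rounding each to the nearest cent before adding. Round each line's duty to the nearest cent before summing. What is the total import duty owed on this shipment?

¥151,853.65

Line 1 (14.85, Lorara, 3,392 units, ¥74,454.40):
Base rate for 14.85 is ¥2.97/unit.
Origin Lorara qualifies under the Casovia–Lorara agreement and 14.85 is covered: preferential rate Free applies instead.
The additional-duty order on 14.85 targets Solland, not Lorara; it does not apply.
Duty = ¥74,454.40 × 0% = ¥0.00.
Line 2 (47.72, Solland, 7,752 units, ¥587,136.48):
Code 47.72 is under a tariff-rate quota (threshold 3,907 units). In-quota: 3,907 units at 6.5%; over-quota: 3,845 units at 13%.
Pro-rata value split: in-quota = ¥587,136.48 × 3,907/7,752 = ¥295,916.18; over-quota = ¥587,136.48 − ¥295,916.18 = ¥291,220.30.
In-quota duty = ¥295,916.18 × 6.5% = ¥19,234.55. Over-quota duty = ¥291,220.30 × 13% = ¥37,858.64.
Line duty = ¥19,234.55 + ¥37,858.64 = ¥57,093.19.
Line 3 (19.43, Solland, 3,957 kg, ¥930,013.71):
Base rate for 19.43 is 8.5% + ¥3.97/kg.
Duty = ¥930,013.71 × 8.5% + 3,957 × ¥3.97 = ¥94,760.46.
Total = ¥0.00 + ¥57,093.19 + ¥94,760.46 = ¥151,853.65.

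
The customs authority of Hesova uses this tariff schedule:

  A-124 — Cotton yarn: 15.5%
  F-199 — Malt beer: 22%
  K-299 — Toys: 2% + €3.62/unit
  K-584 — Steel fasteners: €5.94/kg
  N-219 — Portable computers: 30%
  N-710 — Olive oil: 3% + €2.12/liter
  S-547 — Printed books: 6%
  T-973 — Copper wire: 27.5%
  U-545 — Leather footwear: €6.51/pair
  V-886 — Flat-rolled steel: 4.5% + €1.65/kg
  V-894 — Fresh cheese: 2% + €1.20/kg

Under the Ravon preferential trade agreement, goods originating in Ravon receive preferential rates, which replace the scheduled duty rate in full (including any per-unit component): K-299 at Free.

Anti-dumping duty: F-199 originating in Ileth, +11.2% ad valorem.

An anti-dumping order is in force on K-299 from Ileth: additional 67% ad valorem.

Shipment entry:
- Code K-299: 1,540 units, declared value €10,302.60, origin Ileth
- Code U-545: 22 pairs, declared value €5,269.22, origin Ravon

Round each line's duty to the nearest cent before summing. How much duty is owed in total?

Line 1 (K-299, Ileth, 1,540 units, €10,302.60):
Base rate for K-299 is 2% + €3.62/unit.
K-299 has an FTA preferential rate, but origin Ileth is not Ravon; base rate stands.
Additional duty on K-299 from Ileth: +67%. Applied ad valorem rate: 2% + 67% = 69%.
Duty = €10,302.60 × 69% + 1,540 × €3.62 = €12,683.59.
Line 2 (U-545, Ravon, 22 pairs, €5,269.22):
Base rate for U-545 is €6.51/pair.
Origin Ravon is the FTA partner but U-545 is not on the preference list; base rate stands.
Duty = 22 × €6.51 = €143.22.
Total = €12,683.59 + €143.22 = €12,826.81.

€12,826.81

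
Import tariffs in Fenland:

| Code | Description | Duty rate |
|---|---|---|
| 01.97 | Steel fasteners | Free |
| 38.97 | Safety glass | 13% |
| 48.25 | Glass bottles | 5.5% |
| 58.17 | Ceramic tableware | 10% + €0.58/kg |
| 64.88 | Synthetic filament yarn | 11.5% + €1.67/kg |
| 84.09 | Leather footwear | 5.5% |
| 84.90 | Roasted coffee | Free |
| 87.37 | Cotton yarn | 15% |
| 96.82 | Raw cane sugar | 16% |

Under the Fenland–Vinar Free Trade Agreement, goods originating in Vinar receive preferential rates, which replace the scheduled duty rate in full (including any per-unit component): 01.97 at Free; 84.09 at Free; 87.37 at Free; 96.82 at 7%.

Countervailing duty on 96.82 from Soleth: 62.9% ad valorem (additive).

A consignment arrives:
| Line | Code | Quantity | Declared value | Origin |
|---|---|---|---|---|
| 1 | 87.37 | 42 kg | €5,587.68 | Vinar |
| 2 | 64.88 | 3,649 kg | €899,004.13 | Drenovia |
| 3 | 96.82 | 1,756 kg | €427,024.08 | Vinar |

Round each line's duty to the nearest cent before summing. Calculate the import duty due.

€139,370.99

Line 1 (87.37, Vinar, 42 kg, €5,587.68):
Base rate for 87.37 is 15%.
Origin Vinar qualifies under the Fenland–Vinar agreement and 87.37 is covered: preferential rate Free applies instead.
Duty = €5,587.68 × 0% = €0.00.
Line 2 (64.88, Drenovia, 3,649 kg, €899,004.13):
Base rate for 64.88 is 11.5% + €1.67/kg.
Duty = €899,004.13 × 11.5% + 3,649 × €1.67 = €109,479.30.
Line 3 (96.82, Vinar, 1,756 kg, €427,024.08):
Base rate for 96.82 is 16%.
Origin Vinar qualifies under the Fenland–Vinar agreement and 96.82 is covered: preferential rate 7% applies instead.
The additional-duty order on 96.82 targets Soleth, not Vinar; it does not apply.
Duty = €427,024.08 × 7% = €29,891.69.
Total = €0.00 + €109,479.30 + €29,891.69 = €139,370.99.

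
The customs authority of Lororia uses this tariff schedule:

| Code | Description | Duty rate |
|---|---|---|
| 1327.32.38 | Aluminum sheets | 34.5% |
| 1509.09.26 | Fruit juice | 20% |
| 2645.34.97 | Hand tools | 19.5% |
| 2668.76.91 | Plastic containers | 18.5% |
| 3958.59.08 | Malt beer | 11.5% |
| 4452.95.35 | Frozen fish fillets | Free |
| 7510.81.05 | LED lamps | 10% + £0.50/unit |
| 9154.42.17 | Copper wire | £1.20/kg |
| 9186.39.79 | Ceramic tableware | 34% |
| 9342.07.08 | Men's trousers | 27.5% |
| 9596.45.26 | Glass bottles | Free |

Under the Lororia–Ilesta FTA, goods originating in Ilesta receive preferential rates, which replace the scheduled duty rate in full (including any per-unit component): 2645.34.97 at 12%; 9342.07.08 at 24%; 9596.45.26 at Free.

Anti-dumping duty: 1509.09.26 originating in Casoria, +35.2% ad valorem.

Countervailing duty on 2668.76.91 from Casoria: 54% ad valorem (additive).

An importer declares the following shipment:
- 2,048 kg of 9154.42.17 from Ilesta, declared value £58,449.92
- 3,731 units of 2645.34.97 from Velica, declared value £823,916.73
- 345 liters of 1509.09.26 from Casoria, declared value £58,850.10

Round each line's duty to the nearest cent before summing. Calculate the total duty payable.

£195,606.62

Line 1 (9154.42.17, Ilesta, 2,048 kg, £58,449.92):
Base rate for 9154.42.17 is £1.20/kg.
Origin Ilesta is the FTA partner but 9154.42.17 is not on the preference list; base rate stands.
Duty = 2,048 × £1.20 = £2,457.60.
Line 2 (2645.34.97, Velica, 3,731 units, £823,916.73):
Base rate for 2645.34.97 is 19.5%.
2645.34.97 has an FTA preferential rate, but origin Velica is not Ilesta; base rate stands.
Duty = £823,916.73 × 19.5% = £160,663.76.
Line 3 (1509.09.26, Casoria, 345 liters, £58,850.10):
Base rate for 1509.09.26 is 20%.
Additional duty on 1509.09.26 from Casoria: +35.2%. Applied ad valorem rate: 20% + 35.2% = 55.2%.
Duty = £58,850.10 × 55.2% = £32,485.26.
Total = £2,457.60 + £160,663.76 + £32,485.26 = £195,606.62.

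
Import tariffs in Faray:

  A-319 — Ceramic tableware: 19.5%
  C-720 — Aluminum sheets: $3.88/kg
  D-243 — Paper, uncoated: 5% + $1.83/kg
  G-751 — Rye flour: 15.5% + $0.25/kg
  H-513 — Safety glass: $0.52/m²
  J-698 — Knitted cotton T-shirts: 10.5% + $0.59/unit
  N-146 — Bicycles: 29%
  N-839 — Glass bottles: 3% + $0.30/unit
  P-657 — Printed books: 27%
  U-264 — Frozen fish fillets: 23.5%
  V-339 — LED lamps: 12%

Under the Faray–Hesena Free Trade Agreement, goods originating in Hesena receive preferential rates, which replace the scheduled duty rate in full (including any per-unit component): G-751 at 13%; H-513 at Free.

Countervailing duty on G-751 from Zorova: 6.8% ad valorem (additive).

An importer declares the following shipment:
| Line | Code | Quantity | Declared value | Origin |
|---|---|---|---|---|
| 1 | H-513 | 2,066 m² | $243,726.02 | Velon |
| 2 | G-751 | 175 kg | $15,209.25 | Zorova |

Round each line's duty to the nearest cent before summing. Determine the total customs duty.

Line 1 (H-513, Velon, 2,066 m², $243,726.02):
Base rate for H-513 is $0.52/m².
H-513 has an FTA preferential rate, but origin Velon is not Hesena; base rate stands.
Duty = 2,066 × $0.52 = $1,074.32.
Line 2 (G-751, Zorova, 175 kg, $15,209.25):
Base rate for G-751 is 15.5% + $0.25/kg.
G-751 has an FTA preferential rate, but origin Zorova is not Hesena; base rate stands.
Additional duty on G-751 from Zorova: +6.8%. Applied ad valorem rate: 15.5% + 6.8% = 22.3%.
Duty = $15,209.25 × 22.3% + 175 × $0.25 = $3,435.41.
Total = $1,074.32 + $3,435.41 = $4,509.73.

$4,509.73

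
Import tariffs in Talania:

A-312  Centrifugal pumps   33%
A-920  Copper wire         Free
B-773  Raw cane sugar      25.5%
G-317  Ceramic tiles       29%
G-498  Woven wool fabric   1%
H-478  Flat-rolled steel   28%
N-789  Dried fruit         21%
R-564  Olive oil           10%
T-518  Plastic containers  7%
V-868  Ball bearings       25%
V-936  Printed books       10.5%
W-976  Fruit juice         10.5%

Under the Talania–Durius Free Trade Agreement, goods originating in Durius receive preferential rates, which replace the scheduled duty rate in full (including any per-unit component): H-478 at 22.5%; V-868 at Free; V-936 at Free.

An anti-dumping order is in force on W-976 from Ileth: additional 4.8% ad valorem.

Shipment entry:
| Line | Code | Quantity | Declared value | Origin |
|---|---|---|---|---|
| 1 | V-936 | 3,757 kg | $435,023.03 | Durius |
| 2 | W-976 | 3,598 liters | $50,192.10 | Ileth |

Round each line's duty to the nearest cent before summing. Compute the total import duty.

Line 1 (V-936, Durius, 3,757 kg, $435,023.03):
Base rate for V-936 is 10.5%.
Origin Durius qualifies under the Talania–Durius agreement and V-936 is covered: preferential rate Free applies instead.
Duty = $435,023.03 × 0% = $0.00.
Line 2 (W-976, Ileth, 3,598 liters, $50,192.10):
Base rate for W-976 is 10.5%.
Additional duty on W-976 from Ileth: +4.8%. Applied ad valorem rate: 10.5% + 4.8% = 15.3%.
Duty = $50,192.10 × 15.3% = $7,679.39.
Total = $0.00 + $7,679.39 = $7,679.39.

$7,679.39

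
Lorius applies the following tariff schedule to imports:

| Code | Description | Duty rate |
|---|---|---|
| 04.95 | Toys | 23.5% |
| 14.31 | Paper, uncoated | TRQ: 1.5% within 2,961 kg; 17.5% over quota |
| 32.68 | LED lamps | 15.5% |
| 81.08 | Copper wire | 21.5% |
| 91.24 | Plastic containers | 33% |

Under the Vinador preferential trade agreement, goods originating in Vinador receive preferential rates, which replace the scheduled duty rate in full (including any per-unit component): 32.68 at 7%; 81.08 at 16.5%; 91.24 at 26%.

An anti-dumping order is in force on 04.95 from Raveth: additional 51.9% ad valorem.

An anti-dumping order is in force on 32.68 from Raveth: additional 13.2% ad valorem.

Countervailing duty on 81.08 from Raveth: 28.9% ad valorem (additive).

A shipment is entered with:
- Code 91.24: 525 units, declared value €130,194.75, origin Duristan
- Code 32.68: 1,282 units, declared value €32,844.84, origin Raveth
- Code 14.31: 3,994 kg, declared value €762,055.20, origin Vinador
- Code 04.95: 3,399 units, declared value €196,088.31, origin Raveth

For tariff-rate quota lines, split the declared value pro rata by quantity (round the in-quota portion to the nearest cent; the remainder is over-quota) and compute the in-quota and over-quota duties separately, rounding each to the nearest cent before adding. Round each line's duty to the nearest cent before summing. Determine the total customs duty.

€243,207.58

Line 1 (91.24, Duristan, 525 units, €130,194.75):
Base rate for 91.24 is 33%.
91.24 has an FTA preferential rate, but origin Duristan is not Vinador; base rate stands.
Duty = €130,194.75 × 33% = €42,964.27.
Line 2 (32.68, Raveth, 1,282 units, €32,844.84):
Base rate for 32.68 is 15.5%.
32.68 has an FTA preferential rate, but origin Raveth is not Vinador; base rate stands.
Additional duty on 32.68 from Raveth: +13.2%. Applied ad valorem rate: 15.5% + 13.2% = 28.7%.
Duty = €32,844.84 × 28.7% = €9,426.47.
Line 3 (14.31, Vinador, 3,994 kg, €762,055.20):
Code 14.31 is under a tariff-rate quota (threshold 2,961 kg). In-quota: 2,961 kg at 1.5%; over-quota: 1,033 kg at 17.5%.
Pro-rata value split: in-quota = €762,055.20 × 2,961/3,994 = €564,958.80; over-quota = €762,055.20 − €564,958.80 = €197,096.40.
In-quota duty = €564,958.80 × 1.5% = €8,474.38. Over-quota duty = €197,096.40 × 17.5% = €34,491.87.
Line duty = €8,474.38 + €34,491.87 = €42,966.25.
Line 4 (04.95, Raveth, 3,399 units, €196,088.31):
Base rate for 04.95 is 23.5%.
Additional duty on 04.95 from Raveth: +51.9%. Applied ad valorem rate: 23.5% + 51.9% = 75.4%.
Duty = €196,088.31 × 75.4% = €147,850.59.
Total = €42,964.27 + €9,426.47 + €42,966.25 + €147,850.59 = €243,207.58.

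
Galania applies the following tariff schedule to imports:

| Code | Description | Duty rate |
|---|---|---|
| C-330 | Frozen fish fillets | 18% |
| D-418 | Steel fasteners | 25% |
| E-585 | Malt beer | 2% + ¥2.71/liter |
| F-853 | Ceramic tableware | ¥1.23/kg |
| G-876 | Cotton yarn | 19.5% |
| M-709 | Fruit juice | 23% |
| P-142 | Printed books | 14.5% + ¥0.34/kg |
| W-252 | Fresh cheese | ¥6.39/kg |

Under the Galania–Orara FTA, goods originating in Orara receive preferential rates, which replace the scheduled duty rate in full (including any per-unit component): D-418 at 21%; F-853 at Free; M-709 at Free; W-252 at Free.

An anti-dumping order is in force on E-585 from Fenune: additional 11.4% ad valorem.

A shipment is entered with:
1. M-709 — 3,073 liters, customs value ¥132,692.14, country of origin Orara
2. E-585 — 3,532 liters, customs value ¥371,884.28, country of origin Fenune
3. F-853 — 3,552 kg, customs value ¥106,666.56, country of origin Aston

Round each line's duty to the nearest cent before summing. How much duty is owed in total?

Line 1 (M-709, Orara, 3,073 liters, ¥132,692.14):
Base rate for M-709 is 23%.
Origin Orara qualifies under the Galania–Orara agreement and M-709 is covered: preferential rate Free applies instead.
Duty = ¥132,692.14 × 0% = ¥0.00.
Line 2 (E-585, Fenune, 3,532 liters, ¥371,884.28):
Base rate for E-585 is 2% + ¥2.71/liter.
Additional duty on E-585 from Fenune: +11.4%. Applied ad valorem rate: 2% + 11.4% = 13.4%.
Duty = ¥371,884.28 × 13.4% + 3,532 × ¥2.71 = ¥59,404.21.
Line 3 (F-853, Aston, 3,552 kg, ¥106,666.56):
Base rate for F-853 is ¥1.23/kg.
F-853 has an FTA preferential rate, but origin Aston is not Orara; base rate stands.
Duty = 3,552 × ¥1.23 = ¥4,368.96.
Total = ¥0.00 + ¥59,404.21 + ¥4,368.96 = ¥63,773.17.

¥63,773.17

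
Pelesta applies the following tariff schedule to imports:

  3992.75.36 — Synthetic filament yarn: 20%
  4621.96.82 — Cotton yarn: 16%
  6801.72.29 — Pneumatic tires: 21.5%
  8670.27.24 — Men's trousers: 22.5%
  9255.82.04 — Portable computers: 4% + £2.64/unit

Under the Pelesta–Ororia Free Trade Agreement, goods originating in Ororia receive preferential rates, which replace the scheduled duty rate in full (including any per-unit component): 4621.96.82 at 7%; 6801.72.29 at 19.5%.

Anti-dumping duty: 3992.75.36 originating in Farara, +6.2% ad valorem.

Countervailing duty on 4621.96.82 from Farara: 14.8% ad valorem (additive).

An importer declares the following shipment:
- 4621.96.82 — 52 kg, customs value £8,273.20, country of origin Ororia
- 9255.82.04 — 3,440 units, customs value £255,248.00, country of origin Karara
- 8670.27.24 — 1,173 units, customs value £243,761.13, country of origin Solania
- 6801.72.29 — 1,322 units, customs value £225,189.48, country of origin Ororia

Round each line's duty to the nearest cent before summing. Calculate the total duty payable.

Line 1 (4621.96.82, Ororia, 52 kg, £8,273.20):
Base rate for 4621.96.82 is 16%.
Origin Ororia qualifies under the Pelesta–Ororia agreement and 4621.96.82 is covered: preferential rate 7% applies instead.
The additional-duty order on 4621.96.82 targets Farara, not Ororia; it does not apply.
Duty = £8,273.20 × 7% = £579.12.
Line 2 (9255.82.04, Karara, 3,440 units, £255,248.00):
Base rate for 9255.82.04 is 4% + £2.64/unit.
Duty = £255,248.00 × 4% + 3,440 × £2.64 = £19,291.52.
Line 3 (8670.27.24, Solania, 1,173 units, £243,761.13):
Base rate for 8670.27.24 is 22.5%.
Duty = £243,761.13 × 22.5% = £54,846.25.
Line 4 (6801.72.29, Ororia, 1,322 units, £225,189.48):
Base rate for 6801.72.29 is 21.5%.
Origin Ororia qualifies under the Pelesta–Ororia agreement and 6801.72.29 is covered: preferential rate 19.5% applies instead.
Duty = £225,189.48 × 19.5% = £43,911.95.
Total = £579.12 + £19,291.52 + £54,846.25 + £43,911.95 = £118,628.84.

£118,628.84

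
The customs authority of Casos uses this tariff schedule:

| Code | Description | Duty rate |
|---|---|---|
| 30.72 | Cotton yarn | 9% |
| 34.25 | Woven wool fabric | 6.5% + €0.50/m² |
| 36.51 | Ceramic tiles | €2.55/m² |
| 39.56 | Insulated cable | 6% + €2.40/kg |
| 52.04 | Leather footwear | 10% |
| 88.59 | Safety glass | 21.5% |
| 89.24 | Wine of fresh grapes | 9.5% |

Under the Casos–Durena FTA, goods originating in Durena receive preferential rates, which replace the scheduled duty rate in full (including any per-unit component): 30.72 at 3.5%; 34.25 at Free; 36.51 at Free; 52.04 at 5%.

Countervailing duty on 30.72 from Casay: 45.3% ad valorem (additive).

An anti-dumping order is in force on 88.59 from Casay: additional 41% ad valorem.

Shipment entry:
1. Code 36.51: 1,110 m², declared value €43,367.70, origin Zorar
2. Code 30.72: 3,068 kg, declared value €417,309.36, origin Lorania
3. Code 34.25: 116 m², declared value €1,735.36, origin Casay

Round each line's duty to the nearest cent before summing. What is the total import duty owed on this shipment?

€40,559.14

Line 1 (36.51, Zorar, 1,110 m², €43,367.70):
Base rate for 36.51 is €2.55/m².
36.51 has an FTA preferential rate, but origin Zorar is not Durena; base rate stands.
Duty = 1,110 × €2.55 = €2,830.50.
Line 2 (30.72, Lorania, 3,068 kg, €417,309.36):
Base rate for 30.72 is 9%.
30.72 has an FTA preferential rate, but origin Lorania is not Durena; base rate stands.
The additional-duty order on 30.72 targets Casay, not Lorania; it does not apply.
Duty = €417,309.36 × 9% = €37,557.84.
Line 3 (34.25, Casay, 116 m², €1,735.36):
Base rate for 34.25 is 6.5% + €0.50/m².
34.25 has an FTA preferential rate, but origin Casay is not Durena; base rate stands.
Duty = €1,735.36 × 6.5% + 116 × €0.50 = €170.80.
Total = €2,830.50 + €37,557.84 + €170.80 = €40,559.14.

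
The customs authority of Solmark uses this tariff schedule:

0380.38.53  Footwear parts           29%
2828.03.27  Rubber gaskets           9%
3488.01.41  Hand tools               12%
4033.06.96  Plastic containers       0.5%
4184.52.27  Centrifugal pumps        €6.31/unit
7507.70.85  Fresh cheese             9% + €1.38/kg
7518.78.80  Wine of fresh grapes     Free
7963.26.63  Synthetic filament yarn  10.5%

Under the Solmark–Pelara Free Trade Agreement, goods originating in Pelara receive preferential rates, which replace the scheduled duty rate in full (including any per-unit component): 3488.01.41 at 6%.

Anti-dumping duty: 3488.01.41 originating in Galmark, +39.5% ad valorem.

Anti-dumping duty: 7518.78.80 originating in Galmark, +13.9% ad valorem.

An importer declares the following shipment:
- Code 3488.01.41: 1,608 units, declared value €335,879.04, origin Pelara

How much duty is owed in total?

€20,152.74

Line 1 (3488.01.41, Pelara, 1,608 units, €335,879.04):
Base rate for 3488.01.41 is 12%.
Origin Pelara qualifies under the Solmark–Pelara agreement and 3488.01.41 is covered: preferential rate 6% applies instead.
The additional-duty order on 3488.01.41 targets Galmark, not Pelara; it does not apply.
Duty = €335,879.04 × 6% = €20,152.74.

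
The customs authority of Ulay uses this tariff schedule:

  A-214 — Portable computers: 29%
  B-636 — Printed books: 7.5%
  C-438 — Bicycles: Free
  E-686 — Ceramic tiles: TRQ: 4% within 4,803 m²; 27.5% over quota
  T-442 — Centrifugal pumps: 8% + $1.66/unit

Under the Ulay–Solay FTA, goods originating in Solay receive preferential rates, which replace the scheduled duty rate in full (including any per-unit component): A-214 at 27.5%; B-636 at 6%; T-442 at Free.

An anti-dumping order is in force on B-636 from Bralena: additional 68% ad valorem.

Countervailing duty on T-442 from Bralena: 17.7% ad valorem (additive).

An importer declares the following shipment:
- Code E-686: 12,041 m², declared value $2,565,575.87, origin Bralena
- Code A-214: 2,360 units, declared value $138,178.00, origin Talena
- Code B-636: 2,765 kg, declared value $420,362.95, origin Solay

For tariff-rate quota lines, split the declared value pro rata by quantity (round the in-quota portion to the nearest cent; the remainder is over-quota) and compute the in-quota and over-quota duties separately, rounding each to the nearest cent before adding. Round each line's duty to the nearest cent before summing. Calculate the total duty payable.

$530,333.59

Line 1 (E-686, Bralena, 12,041 m², $2,565,575.87):
Code E-686 is under a tariff-rate quota (threshold 4,803 m²). In-quota: 4,803 m² at 4%; over-quota: 7,238 m² at 27.5%.
Pro-rata value split: in-quota = $2,565,575.87 × 4,803/12,041 = $1,023,375.21; over-quota = $2,565,575.87 − $1,023,375.21 = $1,542,200.66.
In-quota duty = $1,023,375.21 × 4% = $40,935.01. Over-quota duty = $1,542,200.66 × 27.5% = $424,105.18.
Line duty = $40,935.01 + $424,105.18 = $465,040.19.
Line 2 (A-214, Talena, 2,360 units, $138,178.00):
Base rate for A-214 is 29%.
A-214 has an FTA preferential rate, but origin Talena is not Solay; base rate stands.
Duty = $138,178.00 × 29% = $40,071.62.
Line 3 (B-636, Solay, 2,765 kg, $420,362.95):
Base rate for B-636 is 7.5%.
Origin Solay qualifies under the Ulay–Solay agreement and B-636 is covered: preferential rate 6% applies instead.
The additional-duty order on B-636 targets Bralena, not Solay; it does not apply.
Duty = $420,362.95 × 6% = $25,221.78.
Total = $465,040.19 + $40,071.62 + $25,221.78 = $530,333.59.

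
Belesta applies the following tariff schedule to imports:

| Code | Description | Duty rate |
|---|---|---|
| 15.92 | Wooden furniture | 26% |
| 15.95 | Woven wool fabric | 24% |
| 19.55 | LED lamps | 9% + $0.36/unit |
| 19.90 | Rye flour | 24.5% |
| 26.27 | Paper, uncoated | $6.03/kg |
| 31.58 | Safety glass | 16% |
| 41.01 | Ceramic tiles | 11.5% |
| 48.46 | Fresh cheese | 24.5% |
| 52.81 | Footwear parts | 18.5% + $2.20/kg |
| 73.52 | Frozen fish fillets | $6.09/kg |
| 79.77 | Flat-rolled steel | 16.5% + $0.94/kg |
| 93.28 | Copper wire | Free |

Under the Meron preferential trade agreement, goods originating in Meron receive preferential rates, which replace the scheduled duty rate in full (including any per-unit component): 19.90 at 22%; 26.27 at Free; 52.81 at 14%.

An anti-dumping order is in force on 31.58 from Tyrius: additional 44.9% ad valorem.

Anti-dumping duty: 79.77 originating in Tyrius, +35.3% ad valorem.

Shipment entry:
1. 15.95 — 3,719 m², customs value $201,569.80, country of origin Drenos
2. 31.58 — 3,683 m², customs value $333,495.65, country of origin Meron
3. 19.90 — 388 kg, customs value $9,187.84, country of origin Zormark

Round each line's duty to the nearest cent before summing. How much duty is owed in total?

Line 1 (15.95, Drenos, 3,719 m², $201,569.80):
Base rate for 15.95 is 24%.
Duty = $201,569.80 × 24% = $48,376.75.
Line 2 (31.58, Meron, 3,683 m², $333,495.65):
Base rate for 31.58 is 16%.
Origin Meron is the FTA partner but 31.58 is not on the preference list; base rate stands.
The additional-duty order on 31.58 targets Tyrius, not Meron; it does not apply.
Duty = $333,495.65 × 16% = $53,359.30.
Line 3 (19.90, Zormark, 388 kg, $9,187.84):
Base rate for 19.90 is 24.5%.
19.90 has an FTA preferential rate, but origin Zormark is not Meron; base rate stands.
Duty = $9,187.84 × 24.5% = $2,251.02.
Total = $48,376.75 + $53,359.30 + $2,251.02 = $103,987.07.

$103,987.07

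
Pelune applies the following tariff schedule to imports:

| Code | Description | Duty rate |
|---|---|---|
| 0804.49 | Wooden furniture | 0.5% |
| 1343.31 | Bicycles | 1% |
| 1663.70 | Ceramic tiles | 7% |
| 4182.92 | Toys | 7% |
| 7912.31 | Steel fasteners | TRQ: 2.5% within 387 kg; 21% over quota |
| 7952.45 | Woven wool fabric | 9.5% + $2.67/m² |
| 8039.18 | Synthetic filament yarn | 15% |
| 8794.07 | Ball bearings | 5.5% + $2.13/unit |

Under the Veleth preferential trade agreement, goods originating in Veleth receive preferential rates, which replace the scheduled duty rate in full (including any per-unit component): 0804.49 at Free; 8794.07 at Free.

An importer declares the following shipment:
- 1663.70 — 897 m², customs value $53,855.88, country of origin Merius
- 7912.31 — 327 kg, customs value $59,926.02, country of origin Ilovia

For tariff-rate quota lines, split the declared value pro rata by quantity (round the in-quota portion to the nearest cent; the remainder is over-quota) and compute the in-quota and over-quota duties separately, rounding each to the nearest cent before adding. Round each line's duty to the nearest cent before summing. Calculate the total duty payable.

Line 1 (1663.70, Merius, 897 m², $53,855.88):
Base rate for 1663.70 is 7%.
Duty = $53,855.88 × 7% = $3,769.91.
Line 2 (7912.31, Ilovia, 327 kg, $59,926.02):
Code 7912.31 is under a tariff-rate quota (threshold 387 kg). Quantity 327 kg is within the quota, so the in-quota rate 2.5% applies to the full value.
Duty = $59,926.02 × 2.5% = $1,498.15.
Total = $3,769.91 + $1,498.15 = $5,268.06.

$5,268.06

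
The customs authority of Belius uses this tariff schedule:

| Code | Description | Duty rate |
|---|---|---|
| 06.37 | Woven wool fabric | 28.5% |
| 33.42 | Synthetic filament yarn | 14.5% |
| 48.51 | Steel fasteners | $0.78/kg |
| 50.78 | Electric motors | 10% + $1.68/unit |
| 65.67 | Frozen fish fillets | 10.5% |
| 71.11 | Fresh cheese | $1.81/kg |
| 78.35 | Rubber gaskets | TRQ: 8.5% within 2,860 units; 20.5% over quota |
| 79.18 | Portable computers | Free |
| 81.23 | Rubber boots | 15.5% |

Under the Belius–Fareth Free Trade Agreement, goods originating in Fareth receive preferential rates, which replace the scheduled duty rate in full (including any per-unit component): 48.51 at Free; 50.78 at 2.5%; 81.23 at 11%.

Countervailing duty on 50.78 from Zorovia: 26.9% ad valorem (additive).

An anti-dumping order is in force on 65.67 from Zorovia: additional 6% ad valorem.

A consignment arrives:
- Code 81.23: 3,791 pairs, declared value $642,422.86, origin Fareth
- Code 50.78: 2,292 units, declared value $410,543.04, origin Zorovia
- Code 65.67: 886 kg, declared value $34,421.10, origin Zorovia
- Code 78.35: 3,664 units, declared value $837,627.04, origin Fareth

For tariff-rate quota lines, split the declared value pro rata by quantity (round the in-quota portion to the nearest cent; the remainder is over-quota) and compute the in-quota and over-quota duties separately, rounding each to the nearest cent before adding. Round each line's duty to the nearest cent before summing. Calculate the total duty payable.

$324,941.52

Line 1 (81.23, Fareth, 3,791 pairs, $642,422.86):
Base rate for 81.23 is 15.5%.
Origin Fareth qualifies under the Belius–Fareth agreement and 81.23 is covered: preferential rate 11% applies instead.
Duty = $642,422.86 × 11% = $70,666.51.
Line 2 (50.78, Zorovia, 2,292 units, $410,543.04):
Base rate for 50.78 is 10% + $1.68/unit.
50.78 has an FTA preferential rate, but origin Zorovia is not Fareth; base rate stands.
Additional duty on 50.78 from Zorovia: +26.9%. Applied ad valorem rate: 10% + 26.9% = 36.9%.
Duty = $410,543.04 × 36.9% + 2,292 × $1.68 = $155,340.94.
Line 3 (65.67, Zorovia, 886 kg, $34,421.10):
Base rate for 65.67 is 10.5%.
Additional duty on 65.67 from Zorovia: +6%. Applied ad valorem rate: 10.5% + 6% = 16.5%.
Duty = $34,421.10 × 16.5% = $5,679.48.
Line 4 (78.35, Fareth, 3,664 units, $837,627.04):
Code 78.35 is under a tariff-rate quota (threshold 2,860 units). In-quota: 2,860 units at 8.5%; over-quota: 804 units at 20.5%.
Pro-rata value split: in-quota = $837,627.04 × 2,860/3,664 = $653,824.60; over-quota = $837,627.04 − $653,824.60 = $183,802.44.
In-quota duty = $653,824.60 × 8.5% = $55,575.09. Over-quota duty = $183,802.44 × 20.5% = $37,679.50.
Line duty = $55,575.09 + $37,679.50 = $93,254.59.
Total = $70,666.51 + $155,340.94 + $5,679.48 + $93,254.59 = $324,941.52.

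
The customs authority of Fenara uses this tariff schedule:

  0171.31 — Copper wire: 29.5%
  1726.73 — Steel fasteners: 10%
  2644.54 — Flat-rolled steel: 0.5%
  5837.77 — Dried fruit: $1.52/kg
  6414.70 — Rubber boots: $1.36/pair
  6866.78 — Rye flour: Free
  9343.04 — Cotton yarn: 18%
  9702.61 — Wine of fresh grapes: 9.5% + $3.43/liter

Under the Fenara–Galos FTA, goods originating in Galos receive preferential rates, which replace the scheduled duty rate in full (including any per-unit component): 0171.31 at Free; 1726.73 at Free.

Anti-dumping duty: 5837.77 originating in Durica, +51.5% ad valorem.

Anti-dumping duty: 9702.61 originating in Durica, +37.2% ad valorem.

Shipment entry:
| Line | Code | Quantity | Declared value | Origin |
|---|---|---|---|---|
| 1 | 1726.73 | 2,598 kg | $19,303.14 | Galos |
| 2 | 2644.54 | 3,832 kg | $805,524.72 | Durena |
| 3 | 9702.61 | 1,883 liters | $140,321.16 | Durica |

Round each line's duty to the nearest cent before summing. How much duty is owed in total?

Line 1 (1726.73, Galos, 2,598 kg, $19,303.14):
Base rate for 1726.73 is 10%.
Origin Galos qualifies under the Fenara–Galos agreement and 1726.73 is covered: preferential rate Free applies instead.
Duty = $19,303.14 × 0% = $0.00.
Line 2 (2644.54, Durena, 3,832 kg, $805,524.72):
Base rate for 2644.54 is 0.5%.
Duty = $805,524.72 × 0.5% = $4,027.62.
Line 3 (9702.61, Durica, 1,883 liters, $140,321.16):
Base rate for 9702.61 is 9.5% + $3.43/liter.
Additional duty on 9702.61 from Durica: +37.2%. Applied ad valorem rate: 9.5% + 37.2% = 46.7%.
Duty = $140,321.16 × 46.7% + 1,883 × $3.43 = $71,988.67.
Total = $0.00 + $4,027.62 + $71,988.67 = $76,016.29.

$76,016.29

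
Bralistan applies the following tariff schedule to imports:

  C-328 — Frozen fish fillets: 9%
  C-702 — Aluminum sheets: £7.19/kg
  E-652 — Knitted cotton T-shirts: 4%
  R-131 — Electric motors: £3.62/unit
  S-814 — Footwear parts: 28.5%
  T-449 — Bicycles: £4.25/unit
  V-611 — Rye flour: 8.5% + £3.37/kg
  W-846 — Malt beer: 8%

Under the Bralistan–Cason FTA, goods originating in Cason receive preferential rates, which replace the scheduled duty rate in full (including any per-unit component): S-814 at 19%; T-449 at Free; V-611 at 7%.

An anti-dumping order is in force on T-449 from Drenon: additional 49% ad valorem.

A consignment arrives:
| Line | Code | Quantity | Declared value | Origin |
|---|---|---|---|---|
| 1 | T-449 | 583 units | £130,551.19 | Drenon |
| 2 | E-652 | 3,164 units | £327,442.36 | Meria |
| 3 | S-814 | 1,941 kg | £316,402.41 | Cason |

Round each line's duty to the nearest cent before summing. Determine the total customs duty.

£139,661.98

Line 1 (T-449, Drenon, 583 units, £130,551.19):
Base rate for T-449 is £4.25/unit.
T-449 has an FTA preferential rate, but origin Drenon is not Cason; base rate stands.
Additional duty on T-449 from Drenon: +49% ad valorem. Applied ad valorem rate = 49%.
Duty = £130,551.19 × 49% + 583 × £4.25 = £66,447.83.
Line 2 (E-652, Meria, 3,164 units, £327,442.36):
Base rate for E-652 is 4%.
Duty = £327,442.36 × 4% = £13,097.69.
Line 3 (S-814, Cason, 1,941 kg, £316,402.41):
Base rate for S-814 is 28.5%.
Origin Cason qualifies under the Bralistan–Cason agreement and S-814 is covered: preferential rate 19% applies instead.
Duty = £316,402.41 × 19% = £60,116.46.
Total = £66,447.83 + £13,097.69 + £60,116.46 = £139,661.98.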